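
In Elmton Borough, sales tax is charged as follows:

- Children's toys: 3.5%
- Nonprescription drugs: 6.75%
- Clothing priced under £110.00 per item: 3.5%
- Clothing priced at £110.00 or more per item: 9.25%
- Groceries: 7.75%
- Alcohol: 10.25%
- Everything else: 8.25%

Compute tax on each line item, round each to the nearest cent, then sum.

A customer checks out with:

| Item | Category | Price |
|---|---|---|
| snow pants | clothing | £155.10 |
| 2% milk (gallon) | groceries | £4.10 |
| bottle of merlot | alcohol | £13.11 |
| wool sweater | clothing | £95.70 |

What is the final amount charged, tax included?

Snow pants £155.10: clothing, £110.00 or more → 9.25% → £14.35
2% milk (gallon) £4.10: groceries → 7.75% → £0.32
Bottle of merlot £13.11: alcohol → 10.25% → £1.34
Wool sweater £95.70: clothing, under £110.00 → 3.5% → £3.35
Subtotal = £268.01; tax = £19.36; total due = £287.37

£287.37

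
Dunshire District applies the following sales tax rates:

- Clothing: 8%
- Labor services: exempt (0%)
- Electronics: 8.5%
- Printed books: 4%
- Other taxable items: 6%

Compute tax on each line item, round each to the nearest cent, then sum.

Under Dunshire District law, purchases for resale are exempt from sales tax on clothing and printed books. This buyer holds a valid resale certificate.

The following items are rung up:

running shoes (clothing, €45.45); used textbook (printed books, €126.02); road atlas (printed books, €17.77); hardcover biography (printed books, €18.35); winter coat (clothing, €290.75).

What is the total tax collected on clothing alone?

Running shoes €45.45: clothing, buyer-exempt → 0% → €0.00
Winter coat €290.75: clothing, buyer-exempt → 0% → €0.00
Tax on clothing = €0.00 + €0.00 = €0.00

€0.00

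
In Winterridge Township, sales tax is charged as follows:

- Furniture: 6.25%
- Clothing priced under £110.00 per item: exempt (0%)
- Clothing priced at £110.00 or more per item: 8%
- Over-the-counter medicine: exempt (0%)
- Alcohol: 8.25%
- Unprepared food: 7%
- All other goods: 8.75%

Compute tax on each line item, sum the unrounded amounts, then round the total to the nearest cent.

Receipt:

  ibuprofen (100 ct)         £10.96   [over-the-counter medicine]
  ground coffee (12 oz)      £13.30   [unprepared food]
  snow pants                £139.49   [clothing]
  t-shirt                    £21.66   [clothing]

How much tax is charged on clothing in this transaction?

£11.16

Snow pants £139.49: clothing, £110.00 or more → 8% → £11.1592
T-shirt £21.66: clothing, under £110.00 → 0% → £0.00
Tax on clothing: unrounded sum = £11.1592 → £11.16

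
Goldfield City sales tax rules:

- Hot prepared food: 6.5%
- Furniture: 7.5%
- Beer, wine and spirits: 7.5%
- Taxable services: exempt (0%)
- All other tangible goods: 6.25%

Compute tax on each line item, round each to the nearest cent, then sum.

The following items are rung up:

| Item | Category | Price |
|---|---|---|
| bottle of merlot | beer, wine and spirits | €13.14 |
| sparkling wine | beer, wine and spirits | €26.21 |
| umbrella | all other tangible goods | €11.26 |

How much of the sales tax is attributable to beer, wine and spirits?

Bottle of merlot €13.14: beer, wine and spirits → 7.5% → €0.99
Sparkling wine €26.21: beer, wine and spirits → 7.5% → €1.97
Tax on beer, wine and spirits = €0.99 + €1.97 = €2.96

€2.96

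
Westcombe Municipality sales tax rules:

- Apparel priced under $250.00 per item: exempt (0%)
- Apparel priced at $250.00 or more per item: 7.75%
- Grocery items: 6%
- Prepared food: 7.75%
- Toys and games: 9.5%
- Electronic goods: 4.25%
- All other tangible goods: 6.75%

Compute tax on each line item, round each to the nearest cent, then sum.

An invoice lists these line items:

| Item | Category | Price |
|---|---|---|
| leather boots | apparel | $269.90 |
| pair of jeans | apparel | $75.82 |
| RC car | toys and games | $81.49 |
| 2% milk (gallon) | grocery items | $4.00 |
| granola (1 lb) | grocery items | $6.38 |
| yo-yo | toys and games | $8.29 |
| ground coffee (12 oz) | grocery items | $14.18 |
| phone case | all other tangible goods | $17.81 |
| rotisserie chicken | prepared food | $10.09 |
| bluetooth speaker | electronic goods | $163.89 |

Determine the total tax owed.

Leather boots $269.90: apparel, $250.00 or more → 7.75% → $20.92
Pair of jeans $75.82: apparel, under $250.00 → 0% → $0.00
RC car $81.49: toys and games → 9.5% → $7.74
2% milk (gallon) $4.00: grocery items → 6% → $0.24
Granola (1 lb) $6.38: grocery items → 6% → $0.38
Yo-yo $8.29: toys and games → 9.5% → $0.79
Ground coffee (12 oz) $14.18: grocery items → 6% → $0.85
Phone case $17.81: all other tangible goods → 6.75% → $1.20
Rotisserie chicken $10.09: prepared food → 7.75% → $0.78
Bluetooth speaker $163.89: electronic goods → 4.25% → $6.97
Total tax = $20.92 + $7.74 + $0.24 + $0.38 + $0.79 + $0.85 + $1.20 + $0.78 + $6.97 = $39.87

$39.87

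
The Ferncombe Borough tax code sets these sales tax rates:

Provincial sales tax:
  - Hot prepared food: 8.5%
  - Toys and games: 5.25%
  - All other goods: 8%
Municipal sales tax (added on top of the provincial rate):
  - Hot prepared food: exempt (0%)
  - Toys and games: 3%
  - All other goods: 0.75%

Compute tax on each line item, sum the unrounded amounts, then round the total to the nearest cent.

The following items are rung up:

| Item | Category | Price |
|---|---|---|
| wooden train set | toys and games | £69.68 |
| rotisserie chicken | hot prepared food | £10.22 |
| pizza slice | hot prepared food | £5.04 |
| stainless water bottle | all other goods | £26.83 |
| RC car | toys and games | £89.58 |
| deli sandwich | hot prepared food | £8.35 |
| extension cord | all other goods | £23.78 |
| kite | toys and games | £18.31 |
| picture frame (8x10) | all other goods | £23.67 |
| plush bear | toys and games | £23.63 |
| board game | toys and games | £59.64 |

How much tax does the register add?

Wooden train set £69.68: toys and games → 5.25% + 3% municipal = 8.25% → £5.7486
Rotisserie chicken £10.22: hot prepared food → 8.5% + 0% municipal = 8.5% → £0.8687
Pizza slice £5.04: hot prepared food → 8.5% + 0% municipal = 8.5% → £0.4284
Stainless water bottle £26.83: all other goods → 8% + 0.75% municipal = 8.75% → £2.347625
RC car £89.58: toys and games → 5.25% + 3% municipal = 8.25% → £7.39035
Deli sandwich £8.35: hot prepared food → 8.5% + 0% municipal = 8.5% → £0.70975
Extension cord £23.78: all other goods → 8% + 0.75% municipal = 8.75% → £2.08075
Kite £18.31: toys and games → 5.25% + 3% municipal = 8.25% → £1.510575
Picture frame (8x10) £23.67: all other goods → 8% + 0.75% municipal = 8.75% → £2.071125
Plush bear £23.63: toys and games → 5.25% + 3% municipal = 8.25% → £1.949475
Board game £59.64: toys and games → 5.25% + 3% municipal = 8.25% → £4.9203
Unrounded tax sum = £30.02565 → £30.03

£30.03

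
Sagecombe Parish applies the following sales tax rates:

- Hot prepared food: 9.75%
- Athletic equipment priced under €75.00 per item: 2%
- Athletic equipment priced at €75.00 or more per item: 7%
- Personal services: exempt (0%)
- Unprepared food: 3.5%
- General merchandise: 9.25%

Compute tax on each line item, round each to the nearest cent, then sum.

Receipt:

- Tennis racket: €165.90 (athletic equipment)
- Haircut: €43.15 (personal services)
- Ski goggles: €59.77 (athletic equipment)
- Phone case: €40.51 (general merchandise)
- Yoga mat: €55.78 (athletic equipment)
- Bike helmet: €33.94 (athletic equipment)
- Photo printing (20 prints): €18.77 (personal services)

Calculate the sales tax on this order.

Tennis racket €165.90: athletic equipment, €75.00 or more → 7% → €11.61
Haircut €43.15: personal services → 0% → €0.00
Ski goggles €59.77: athletic equipment, under €75.00 → 2% → €1.20
Phone case €40.51: general merchandise → 9.25% → €3.75
Yoga mat €55.78: athletic equipment, under €75.00 → 2% → €1.12
Bike helmet €33.94: athletic equipment, under €75.00 → 2% → €0.68
Photo printing (20 prints) €18.77: personal services → 0% → €0.00
Total tax = €11.61 + €1.20 + €3.75 + €1.12 + €0.68 = €18.36

€18.36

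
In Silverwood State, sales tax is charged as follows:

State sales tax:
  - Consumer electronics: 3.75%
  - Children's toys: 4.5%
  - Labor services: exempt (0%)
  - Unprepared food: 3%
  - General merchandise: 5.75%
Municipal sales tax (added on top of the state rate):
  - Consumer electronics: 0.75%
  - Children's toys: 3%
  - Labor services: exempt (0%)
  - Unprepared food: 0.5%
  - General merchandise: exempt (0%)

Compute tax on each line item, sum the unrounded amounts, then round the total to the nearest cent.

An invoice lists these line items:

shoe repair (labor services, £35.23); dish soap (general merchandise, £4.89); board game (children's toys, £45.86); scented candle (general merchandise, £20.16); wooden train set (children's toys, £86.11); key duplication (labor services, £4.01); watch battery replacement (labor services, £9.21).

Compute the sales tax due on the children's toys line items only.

£9.90

Board game £45.86: children's toys → 4.5% + 3% municipal = 7.5% → £3.4395
Wooden train set £86.11: children's toys → 4.5% + 3% municipal = 7.5% → £6.45825
Tax on children's toys: unrounded sum = £9.89775 → £9.90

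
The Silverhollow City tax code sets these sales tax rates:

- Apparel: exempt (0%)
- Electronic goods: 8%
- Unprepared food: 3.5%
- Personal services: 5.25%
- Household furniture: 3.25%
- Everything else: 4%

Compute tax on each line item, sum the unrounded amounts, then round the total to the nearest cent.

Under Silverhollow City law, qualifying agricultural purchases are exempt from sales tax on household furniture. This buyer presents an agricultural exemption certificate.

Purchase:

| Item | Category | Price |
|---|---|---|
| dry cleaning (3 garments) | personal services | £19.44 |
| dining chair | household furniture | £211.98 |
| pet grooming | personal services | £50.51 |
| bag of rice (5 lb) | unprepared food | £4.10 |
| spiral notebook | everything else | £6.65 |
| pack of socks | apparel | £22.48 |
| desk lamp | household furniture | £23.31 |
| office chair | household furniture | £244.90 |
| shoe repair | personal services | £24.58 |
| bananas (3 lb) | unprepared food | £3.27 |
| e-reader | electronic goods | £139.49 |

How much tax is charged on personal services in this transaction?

Dry cleaning (3 garments) £19.44: personal services → 5.25% → £1.0206
Pet grooming £50.51: personal services → 5.25% → £2.651775
Shoe repair £24.58: personal services → 5.25% → £1.29045
Tax on personal services: unrounded sum = £4.962825 → £4.96

£4.96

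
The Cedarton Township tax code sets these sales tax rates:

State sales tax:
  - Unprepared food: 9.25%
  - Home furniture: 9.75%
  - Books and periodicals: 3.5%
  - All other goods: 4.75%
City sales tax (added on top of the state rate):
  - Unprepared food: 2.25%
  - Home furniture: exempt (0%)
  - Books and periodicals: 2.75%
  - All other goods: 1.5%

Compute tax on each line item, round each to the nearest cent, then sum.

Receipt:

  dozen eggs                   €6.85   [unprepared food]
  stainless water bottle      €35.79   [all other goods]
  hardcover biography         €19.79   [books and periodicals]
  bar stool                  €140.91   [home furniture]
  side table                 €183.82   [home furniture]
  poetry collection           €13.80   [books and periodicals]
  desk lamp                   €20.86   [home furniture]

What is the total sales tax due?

Dozen eggs €6.85: unprepared food → 9.25% + 2.25% city = 11.5% → €0.79
Stainless water bottle €35.79: all other goods → 4.75% + 1.5% city = 6.25% → €2.24
Hardcover biography €19.79: books and periodicals → 3.5% + 2.75% city = 6.25% → €1.24
Bar stool €140.91: home furniture → 9.75% + 0% city = 9.75% → €13.74
Side table €183.82: home furniture → 9.75% + 0% city = 9.75% → €17.92
Poetry collection €13.80: books and periodicals → 3.5% + 2.75% city = 6.25% → €0.86
Desk lamp €20.86: home furniture → 9.75% + 0% city = 9.75% → €2.03
Total tax = €0.79 + €2.24 + €1.24 + €13.74 + €17.92 + €0.86 + €2.03 = €38.82

€38.82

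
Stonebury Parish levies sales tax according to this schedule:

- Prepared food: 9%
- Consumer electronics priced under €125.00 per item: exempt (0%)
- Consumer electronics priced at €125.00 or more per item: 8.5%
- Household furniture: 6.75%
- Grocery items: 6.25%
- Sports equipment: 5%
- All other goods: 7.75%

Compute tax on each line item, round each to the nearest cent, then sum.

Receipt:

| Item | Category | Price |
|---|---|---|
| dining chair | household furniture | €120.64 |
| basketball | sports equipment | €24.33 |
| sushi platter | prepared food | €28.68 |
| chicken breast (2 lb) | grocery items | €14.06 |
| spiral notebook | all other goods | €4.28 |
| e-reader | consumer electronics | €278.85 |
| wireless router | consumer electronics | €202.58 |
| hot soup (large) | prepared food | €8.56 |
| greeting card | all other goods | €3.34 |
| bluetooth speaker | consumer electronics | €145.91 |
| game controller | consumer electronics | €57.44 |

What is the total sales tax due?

Dining chair €120.64: household furniture → 6.75% → €8.14
Basketball €24.33: sports equipment → 5% → €1.22
Sushi platter €28.68: prepared food → 9% → €2.58
Chicken breast (2 lb) €14.06: grocery items → 6.25% → €0.88
Spiral notebook €4.28: all other goods → 7.75% → €0.33
E-reader €278.85: consumer electronics, €125.00 or more → 8.5% → €23.70
Wireless router €202.58: consumer electronics, €125.00 or more → 8.5% → €17.22
Hot soup (large) €8.56: prepared food → 9% → €0.77
Greeting card €3.34: all other goods → 7.75% → €0.26
Bluetooth speaker €145.91: consumer electronics, €125.00 or more → 8.5% → €12.40
Game controller €57.44: consumer electronics, under €125.00 → 0% → €0.00
Total tax = €8.14 + €1.22 + €2.58 + €0.88 + €0.33 + €23.70 + €17.22 + €0.77 + €0.26 + €12.40 = €67.50

€67.50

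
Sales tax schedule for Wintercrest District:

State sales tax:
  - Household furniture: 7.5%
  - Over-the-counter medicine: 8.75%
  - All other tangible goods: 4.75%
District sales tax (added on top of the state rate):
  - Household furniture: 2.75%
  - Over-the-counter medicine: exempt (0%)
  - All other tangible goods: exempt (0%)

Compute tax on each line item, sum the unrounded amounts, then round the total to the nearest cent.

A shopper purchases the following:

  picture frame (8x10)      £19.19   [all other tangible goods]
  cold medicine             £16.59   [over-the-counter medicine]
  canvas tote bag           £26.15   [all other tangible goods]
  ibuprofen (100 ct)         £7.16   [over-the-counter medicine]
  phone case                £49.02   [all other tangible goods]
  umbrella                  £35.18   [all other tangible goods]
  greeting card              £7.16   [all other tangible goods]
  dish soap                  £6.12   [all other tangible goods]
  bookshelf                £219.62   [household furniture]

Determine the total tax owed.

Picture frame (8x10) £19.19: all other tangible goods → 4.75% + 0% district = 4.75% → £0.911525
Cold medicine £16.59: over-the-counter medicine → 8.75% + 0% district = 8.75% → £1.451625
Canvas tote bag £26.15: all other tangible goods → 4.75% + 0% district = 4.75% → £1.242125
Ibuprofen (100 ct) £7.16: over-the-counter medicine → 8.75% + 0% district = 8.75% → £0.6265
Phone case £49.02: all other tangible goods → 4.75% + 0% district = 4.75% → £2.32845
Umbrella £35.18: all other tangible goods → 4.75% + 0% district = 4.75% → £1.67105
Greeting card £7.16: all other tangible goods → 4.75% + 0% district = 4.75% → £0.3401
Dish soap £6.12: all other tangible goods → 4.75% + 0% district = 4.75% → £0.2907
Bookshelf £219.62: household furniture → 7.5% + 2.75% district = 10.25% → £22.51105
Unrounded tax sum = £31.373125 → £31.37

£31.37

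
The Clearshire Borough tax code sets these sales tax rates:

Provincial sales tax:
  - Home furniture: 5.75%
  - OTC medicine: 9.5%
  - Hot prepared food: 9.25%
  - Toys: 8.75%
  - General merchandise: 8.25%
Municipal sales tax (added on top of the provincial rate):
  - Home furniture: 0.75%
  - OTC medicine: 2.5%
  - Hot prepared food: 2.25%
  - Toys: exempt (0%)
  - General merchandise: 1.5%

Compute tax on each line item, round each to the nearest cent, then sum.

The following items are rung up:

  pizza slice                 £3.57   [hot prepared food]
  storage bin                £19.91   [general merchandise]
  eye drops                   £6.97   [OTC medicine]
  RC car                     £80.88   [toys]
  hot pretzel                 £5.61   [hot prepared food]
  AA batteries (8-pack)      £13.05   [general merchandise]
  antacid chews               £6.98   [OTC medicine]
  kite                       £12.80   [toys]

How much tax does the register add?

Pizza slice £3.57: hot prepared food → 9.25% + 2.25% municipal = 11.5% → £0.41
Storage bin £19.91: general merchandise → 8.25% + 1.5% municipal = 9.75% → £1.94
Eye drops £6.97: OTC medicine → 9.5% + 2.5% municipal = 12% → £0.84
RC car £80.88: toys → 8.75% + 0% municipal = 8.75% → £7.08
Hot pretzel £5.61: hot prepared food → 9.25% + 2.25% municipal = 11.5% → £0.65
AA batteries (8-pack) £13.05: general merchandise → 8.25% + 1.5% municipal = 9.75% → £1.27
Antacid chews £6.98: OTC medicine → 9.5% + 2.5% municipal = 12% → £0.84
Kite £12.80: toys → 8.75% + 0% municipal = 8.75% → £1.12
Total tax = £0.41 + £1.94 + £0.84 + £7.08 + £0.65 + £1.27 + £0.84 + £1.12 = £14.15

£14.15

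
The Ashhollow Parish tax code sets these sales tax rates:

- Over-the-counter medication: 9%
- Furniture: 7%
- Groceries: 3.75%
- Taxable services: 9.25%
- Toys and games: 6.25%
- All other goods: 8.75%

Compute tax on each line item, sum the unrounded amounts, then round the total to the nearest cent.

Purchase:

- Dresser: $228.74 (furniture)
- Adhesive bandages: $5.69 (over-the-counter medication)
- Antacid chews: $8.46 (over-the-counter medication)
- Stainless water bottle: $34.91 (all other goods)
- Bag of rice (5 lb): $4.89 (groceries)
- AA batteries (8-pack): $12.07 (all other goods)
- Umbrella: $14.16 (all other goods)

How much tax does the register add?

Dresser $228.74: furniture → 7% → $16.0118
Adhesive bandages $5.69: over-the-counter medication → 9% → $0.5121
Antacid chews $8.46: over-the-counter medication → 9% → $0.7614
Stainless water bottle $34.91: all other goods → 8.75% → $3.054625
Bag of rice (5 lb) $4.89: groceries → 3.75% → $0.183375
AA batteries (8-pack) $12.07: all other goods → 8.75% → $1.056125
Umbrella $14.16: all other goods → 8.75% → $1.239
Unrounded tax sum = $22.818425 → $22.82

$22.82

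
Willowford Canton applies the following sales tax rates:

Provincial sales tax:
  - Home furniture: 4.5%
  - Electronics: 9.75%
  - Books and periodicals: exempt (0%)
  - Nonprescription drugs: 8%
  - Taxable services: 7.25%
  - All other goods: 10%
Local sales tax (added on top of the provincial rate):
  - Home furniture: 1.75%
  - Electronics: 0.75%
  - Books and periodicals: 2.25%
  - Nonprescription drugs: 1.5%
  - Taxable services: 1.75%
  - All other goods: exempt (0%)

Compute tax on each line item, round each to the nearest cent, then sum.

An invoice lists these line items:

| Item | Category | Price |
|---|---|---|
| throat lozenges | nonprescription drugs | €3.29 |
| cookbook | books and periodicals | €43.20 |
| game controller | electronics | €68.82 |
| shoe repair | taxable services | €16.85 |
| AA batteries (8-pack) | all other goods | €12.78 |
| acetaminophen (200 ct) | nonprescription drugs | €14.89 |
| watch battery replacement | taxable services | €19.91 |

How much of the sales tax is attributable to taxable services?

Shoe repair €16.85: taxable services → 7.25% + 1.75% local = 9% → €1.52
Watch battery replacement €19.91: taxable services → 7.25% + 1.75% local = 9% → €1.79
Tax on taxable services = €1.52 + €1.79 = €3.31

€3.31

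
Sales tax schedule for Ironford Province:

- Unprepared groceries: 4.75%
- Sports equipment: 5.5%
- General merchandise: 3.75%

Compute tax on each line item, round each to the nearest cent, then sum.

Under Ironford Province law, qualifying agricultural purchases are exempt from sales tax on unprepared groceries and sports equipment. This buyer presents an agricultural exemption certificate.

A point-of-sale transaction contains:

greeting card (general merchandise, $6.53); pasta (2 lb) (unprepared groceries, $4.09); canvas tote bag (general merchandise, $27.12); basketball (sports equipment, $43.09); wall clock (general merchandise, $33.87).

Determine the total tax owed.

Greeting card $6.53: general merchandise → 3.75% → $0.24
Pasta (2 lb) $4.09: unprepared groceries, buyer-exempt → 0% → $0.00
Canvas tote bag $27.12: general merchandise → 3.75% → $1.02
Basketball $43.09: sports equipment, buyer-exempt → 0% → $0.00
Wall clock $33.87: general merchandise → 3.75% → $1.27
Total tax = $0.24 + $1.02 + $1.27 = $2.53

$2.53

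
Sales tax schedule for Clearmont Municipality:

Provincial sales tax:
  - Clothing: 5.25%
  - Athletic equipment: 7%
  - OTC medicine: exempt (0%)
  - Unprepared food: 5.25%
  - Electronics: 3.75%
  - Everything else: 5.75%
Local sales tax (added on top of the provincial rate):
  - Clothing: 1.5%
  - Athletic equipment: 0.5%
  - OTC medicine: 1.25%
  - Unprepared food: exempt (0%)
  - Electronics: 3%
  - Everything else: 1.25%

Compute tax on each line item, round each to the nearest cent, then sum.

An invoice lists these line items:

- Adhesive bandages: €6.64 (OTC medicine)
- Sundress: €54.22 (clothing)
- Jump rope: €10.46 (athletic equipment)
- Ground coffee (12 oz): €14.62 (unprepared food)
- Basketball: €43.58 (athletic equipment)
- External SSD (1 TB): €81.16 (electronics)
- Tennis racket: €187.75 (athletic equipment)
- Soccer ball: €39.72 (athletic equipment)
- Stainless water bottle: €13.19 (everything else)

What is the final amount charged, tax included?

Adhesive bandages €6.64: OTC medicine → 0% + 1.25% local = 1.25% → €0.08
Sundress €54.22: clothing → 5.25% + 1.5% local = 6.75% → €3.66
Jump rope €10.46: athletic equipment → 7% + 0.5% local = 7.5% → €0.78
Ground coffee (12 oz) €14.62: unprepared food → 5.25% + 0% local = 5.25% → €0.77
Basketball €43.58: athletic equipment → 7% + 0.5% local = 7.5% → €3.27
External SSD (1 TB) €81.16: electronics → 3.75% + 3% local = 6.75% → €5.48
Tennis racket €187.75: athletic equipment → 7% + 0.5% local = 7.5% → €14.08
Soccer ball €39.72: athletic equipment → 7% + 0.5% local = 7.5% → €2.98
Stainless water bottle €13.19: everything else → 5.75% + 1.25% local = 7% → €0.92
Subtotal = €451.34; tax = €32.02; total due = €483.36

€483.36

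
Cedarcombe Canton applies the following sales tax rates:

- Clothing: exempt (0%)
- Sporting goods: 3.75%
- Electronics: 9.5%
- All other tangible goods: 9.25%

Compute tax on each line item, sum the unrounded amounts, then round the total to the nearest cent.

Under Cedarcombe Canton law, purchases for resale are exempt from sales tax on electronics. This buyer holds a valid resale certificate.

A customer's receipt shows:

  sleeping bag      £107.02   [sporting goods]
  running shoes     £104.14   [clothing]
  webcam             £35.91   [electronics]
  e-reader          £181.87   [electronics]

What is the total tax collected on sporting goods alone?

Sleeping bag £107.02: sporting goods → 3.75% → £4.01325
Tax on sporting goods: unrounded sum = £4.01325 → £4.01

£4.01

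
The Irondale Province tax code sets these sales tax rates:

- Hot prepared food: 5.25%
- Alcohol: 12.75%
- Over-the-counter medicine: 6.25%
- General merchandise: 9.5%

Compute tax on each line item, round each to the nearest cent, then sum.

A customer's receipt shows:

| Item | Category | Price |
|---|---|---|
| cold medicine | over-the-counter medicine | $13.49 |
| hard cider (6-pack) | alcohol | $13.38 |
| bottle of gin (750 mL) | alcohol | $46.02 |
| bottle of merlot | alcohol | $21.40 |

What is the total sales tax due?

Cold medicine $13.49: over-the-counter medicine → 6.25% → $0.84
Hard cider (6-pack) $13.38: alcohol → 12.75% → $1.71
Bottle of gin (750 mL) $46.02: alcohol → 12.75% → $5.87
Bottle of merlot $21.40: alcohol → 12.75% → $2.73
Total tax = $0.84 + $1.71 + $5.87 + $2.73 = $11.15

$11.15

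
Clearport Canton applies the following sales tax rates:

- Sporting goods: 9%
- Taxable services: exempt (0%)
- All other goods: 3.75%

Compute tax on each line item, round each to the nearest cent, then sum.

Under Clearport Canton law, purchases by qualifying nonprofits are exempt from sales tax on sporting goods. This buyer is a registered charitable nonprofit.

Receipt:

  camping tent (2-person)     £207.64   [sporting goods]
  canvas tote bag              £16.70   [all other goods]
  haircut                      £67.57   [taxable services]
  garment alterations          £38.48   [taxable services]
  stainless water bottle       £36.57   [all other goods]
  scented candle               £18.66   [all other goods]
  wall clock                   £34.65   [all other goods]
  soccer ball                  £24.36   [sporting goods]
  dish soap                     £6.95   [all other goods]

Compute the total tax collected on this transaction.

Camping tent (2-person) £207.64: sporting goods, buyer-exempt → 0% → £0.00
Canvas tote bag £16.70: all other goods → 3.75% → £0.63
Haircut £67.57: taxable services → 0% → £0.00
Garment alterations £38.48: taxable services → 0% → £0.00
Stainless water bottle £36.57: all other goods → 3.75% → £1.37
Scented candle £18.66: all other goods → 3.75% → £0.70
Wall clock £34.65: all other goods → 3.75% → £1.30
Soccer ball £24.36: sporting goods, buyer-exempt → 0% → £0.00
Dish soap £6.95: all other goods → 3.75% → £0.26
Total tax = £0.63 + £1.37 + £0.70 + £1.30 + £0.26 = £4.26

£4.26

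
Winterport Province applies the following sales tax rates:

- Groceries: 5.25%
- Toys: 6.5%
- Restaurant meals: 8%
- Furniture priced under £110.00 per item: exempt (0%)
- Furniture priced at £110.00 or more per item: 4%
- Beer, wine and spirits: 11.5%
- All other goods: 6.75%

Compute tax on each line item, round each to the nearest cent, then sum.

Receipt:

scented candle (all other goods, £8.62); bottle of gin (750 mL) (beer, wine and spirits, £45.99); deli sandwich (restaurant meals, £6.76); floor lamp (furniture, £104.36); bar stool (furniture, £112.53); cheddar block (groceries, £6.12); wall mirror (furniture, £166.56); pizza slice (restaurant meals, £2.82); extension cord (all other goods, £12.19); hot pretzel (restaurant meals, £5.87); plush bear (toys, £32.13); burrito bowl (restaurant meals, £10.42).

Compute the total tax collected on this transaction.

Scented candle £8.62: all other goods → 6.75% → £0.58
Bottle of gin (750 mL) £45.99: beer, wine and spirits → 11.5% → £5.29
Deli sandwich £6.76: restaurant meals → 8% → £0.54
Floor lamp £104.36: furniture, under £110.00 → 0% → £0.00
Bar stool £112.53: furniture, £110.00 or more → 4% → £4.50
Cheddar block £6.12: groceries → 5.25% → £0.32
Wall mirror £166.56: furniture, £110.00 or more → 4% → £6.66
Pizza slice £2.82: restaurant meals → 8% → £0.23
Extension cord £12.19: all other goods → 6.75% → £0.82
Hot pretzel £5.87: restaurant meals → 8% → £0.47
Plush bear £32.13: toys → 6.5% → £2.09
Burrito bowl £10.42: restaurant meals → 8% → £0.83
Total tax = £0.58 + £5.29 + £0.54 + £4.50 + £0.32 + £6.66 + £0.23 + £0.82 + £0.47 + £2.09 + £0.83 = £22.33

£22.33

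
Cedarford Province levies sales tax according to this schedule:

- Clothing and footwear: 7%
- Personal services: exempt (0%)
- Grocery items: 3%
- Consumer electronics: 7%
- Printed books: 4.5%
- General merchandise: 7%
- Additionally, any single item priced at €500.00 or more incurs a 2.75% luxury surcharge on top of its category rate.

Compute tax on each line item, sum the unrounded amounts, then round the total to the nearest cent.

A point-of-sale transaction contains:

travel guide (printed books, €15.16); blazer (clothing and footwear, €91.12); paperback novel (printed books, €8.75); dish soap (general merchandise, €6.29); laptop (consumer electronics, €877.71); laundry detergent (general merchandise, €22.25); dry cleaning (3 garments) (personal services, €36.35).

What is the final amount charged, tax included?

€1152.66

Travel guide €15.16: printed books → 4.5% → €0.6822
Blazer €91.12: clothing and footwear → 7% → €6.3784
Paperback novel €8.75: printed books → 4.5% → €0.39375
Dish soap €6.29: general merchandise → 7% → €0.4403
Laptop €877.71: consumer electronics → 7% + 2.75% surcharge = 9.75% → €85.576725
Laundry detergent €22.25: general merchandise → 7% → €1.5575
Dry cleaning (3 garments) €36.35: personal services → 0% → €0.00
Subtotal = €1057.63; unrounded tax = €95.028875 → €95.03; total due = €1152.66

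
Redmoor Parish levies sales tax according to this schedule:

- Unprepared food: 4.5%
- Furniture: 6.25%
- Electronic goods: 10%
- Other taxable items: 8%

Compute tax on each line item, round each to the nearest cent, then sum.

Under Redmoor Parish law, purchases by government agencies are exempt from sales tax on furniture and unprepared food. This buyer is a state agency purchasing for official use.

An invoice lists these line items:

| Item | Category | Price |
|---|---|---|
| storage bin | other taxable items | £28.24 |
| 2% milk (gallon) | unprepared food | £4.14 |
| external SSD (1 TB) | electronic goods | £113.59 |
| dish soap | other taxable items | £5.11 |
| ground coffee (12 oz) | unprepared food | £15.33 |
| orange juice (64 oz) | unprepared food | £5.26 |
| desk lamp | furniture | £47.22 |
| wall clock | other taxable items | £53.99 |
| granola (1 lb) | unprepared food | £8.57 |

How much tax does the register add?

£18.35

Storage bin £28.24: other taxable items → 8% → £2.26
2% milk (gallon) £4.14: unprepared food, buyer-exempt → 0% → £0.00
External SSD (1 TB) £113.59: electronic goods → 10% → £11.36
Dish soap £5.11: other taxable items → 8% → £0.41
Ground coffee (12 oz) £15.33: unprepared food, buyer-exempt → 0% → £0.00
Orange juice (64 oz) £5.26: unprepared food, buyer-exempt → 0% → £0.00
Desk lamp £47.22: furniture, buyer-exempt → 0% → £0.00
Wall clock £53.99: other taxable items → 8% → £4.32
Granola (1 lb) £8.57: unprepared food, buyer-exempt → 0% → £0.00
Total tax = £2.26 + £11.36 + £0.41 + £4.32 = £18.35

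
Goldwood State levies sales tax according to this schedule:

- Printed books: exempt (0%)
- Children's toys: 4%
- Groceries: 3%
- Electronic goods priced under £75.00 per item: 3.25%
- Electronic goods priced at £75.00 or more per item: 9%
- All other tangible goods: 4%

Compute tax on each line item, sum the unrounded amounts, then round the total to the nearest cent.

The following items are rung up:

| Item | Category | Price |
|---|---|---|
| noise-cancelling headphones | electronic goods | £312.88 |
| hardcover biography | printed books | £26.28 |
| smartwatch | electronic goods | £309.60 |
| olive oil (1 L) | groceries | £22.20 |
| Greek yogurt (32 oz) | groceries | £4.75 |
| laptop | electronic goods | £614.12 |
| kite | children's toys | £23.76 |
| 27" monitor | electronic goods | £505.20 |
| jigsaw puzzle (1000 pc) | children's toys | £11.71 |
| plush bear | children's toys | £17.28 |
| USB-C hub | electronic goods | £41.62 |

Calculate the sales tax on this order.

Noise-cancelling headphones £312.88: electronic goods, £75.00 or more → 9% → £28.1592
Hardcover biography £26.28: printed books → 0% → £0.00
Smartwatch £309.60: electronic goods, £75.00 or more → 9% → £27.864
Olive oil (1 L) £22.20: groceries → 3% → £0.666
Greek yogurt (32 oz) £4.75: groceries → 3% → £0.1425
Laptop £614.12: electronic goods, £75.00 or more → 9% → £55.2708
Kite £23.76: children's toys → 4% → £0.9504
27" monitor £505.20: electronic goods, £75.00 or more → 9% → £45.468
Jigsaw puzzle (1000 pc) £11.71: children's toys → 4% → £0.4684
Plush bear £17.28: children's toys → 4% → £0.6912
USB-C hub £41.62: electronic goods, under £75.00 → 3.25% → £1.35265
Unrounded tax sum = £161.03315 → £161.03

£161.03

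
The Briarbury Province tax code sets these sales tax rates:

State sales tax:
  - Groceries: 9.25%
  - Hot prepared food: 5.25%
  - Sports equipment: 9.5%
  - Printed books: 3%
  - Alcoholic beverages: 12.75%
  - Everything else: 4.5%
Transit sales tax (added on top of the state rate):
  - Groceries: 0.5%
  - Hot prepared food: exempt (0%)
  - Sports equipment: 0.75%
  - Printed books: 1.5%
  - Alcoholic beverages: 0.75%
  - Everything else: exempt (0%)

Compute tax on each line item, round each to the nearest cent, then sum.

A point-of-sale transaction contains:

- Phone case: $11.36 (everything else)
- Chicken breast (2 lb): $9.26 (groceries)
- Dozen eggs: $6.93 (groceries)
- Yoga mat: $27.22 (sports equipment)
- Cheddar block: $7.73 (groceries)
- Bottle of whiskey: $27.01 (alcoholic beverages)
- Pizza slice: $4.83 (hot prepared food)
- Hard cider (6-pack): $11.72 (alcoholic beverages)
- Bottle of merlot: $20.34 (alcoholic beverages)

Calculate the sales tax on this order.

$13.86

Phone case $11.36: everything else → 4.5% + 0% transit = 4.5% → $0.51
Chicken breast (2 lb) $9.26: groceries → 9.25% + 0.5% transit = 9.75% → $0.90
Dozen eggs $6.93: groceries → 9.25% + 0.5% transit = 9.75% → $0.68
Yoga mat $27.22: sports equipment → 9.5% + 0.75% transit = 10.25% → $2.79
Cheddar block $7.73: groceries → 9.25% + 0.5% transit = 9.75% → $0.75
Bottle of whiskey $27.01: alcoholic beverages → 12.75% + 0.75% transit = 13.5% → $3.65
Pizza slice $4.83: hot prepared food → 5.25% + 0% transit = 5.25% → $0.25
Hard cider (6-pack) $11.72: alcoholic beverages → 12.75% + 0.75% transit = 13.5% → $1.58
Bottle of merlot $20.34: alcoholic beverages → 12.75% + 0.75% transit = 13.5% → $2.75
Total tax = $0.51 + $0.90 + $0.68 + $2.79 + $0.75 + $3.65 + $0.25 + $1.58 + $2.75 = $13.86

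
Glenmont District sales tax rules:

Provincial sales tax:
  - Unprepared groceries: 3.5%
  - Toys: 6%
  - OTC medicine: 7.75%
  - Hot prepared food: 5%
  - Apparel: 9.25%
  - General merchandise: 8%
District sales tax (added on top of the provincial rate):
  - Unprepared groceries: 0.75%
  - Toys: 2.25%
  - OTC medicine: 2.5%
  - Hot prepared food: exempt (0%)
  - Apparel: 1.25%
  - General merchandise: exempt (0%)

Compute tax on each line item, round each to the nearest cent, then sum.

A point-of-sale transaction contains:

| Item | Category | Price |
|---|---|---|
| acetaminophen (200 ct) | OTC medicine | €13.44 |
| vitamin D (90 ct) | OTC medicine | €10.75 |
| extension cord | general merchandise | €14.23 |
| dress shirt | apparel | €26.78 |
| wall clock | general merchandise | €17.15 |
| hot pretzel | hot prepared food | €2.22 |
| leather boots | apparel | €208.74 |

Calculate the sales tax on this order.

Acetaminophen (200 ct) €13.44: OTC medicine → 7.75% + 2.5% district = 10.25% → €1.38
Vitamin D (90 ct) €10.75: OTC medicine → 7.75% + 2.5% district = 10.25% → €1.10
Extension cord €14.23: general merchandise → 8% + 0% district = 8% → €1.14
Dress shirt €26.78: apparel → 9.25% + 1.25% district = 10.5% → €2.81
Wall clock €17.15: general merchandise → 8% + 0% district = 8% → €1.37
Hot pretzel €2.22: hot prepared food → 5% + 0% district = 5% → €0.11
Leather boots €208.74: apparel → 9.25% + 1.25% district = 10.5% → €21.92
Total tax = €1.38 + €1.10 + €1.14 + €2.81 + €1.37 + €0.11 + €21.92 = €29.83

€29.83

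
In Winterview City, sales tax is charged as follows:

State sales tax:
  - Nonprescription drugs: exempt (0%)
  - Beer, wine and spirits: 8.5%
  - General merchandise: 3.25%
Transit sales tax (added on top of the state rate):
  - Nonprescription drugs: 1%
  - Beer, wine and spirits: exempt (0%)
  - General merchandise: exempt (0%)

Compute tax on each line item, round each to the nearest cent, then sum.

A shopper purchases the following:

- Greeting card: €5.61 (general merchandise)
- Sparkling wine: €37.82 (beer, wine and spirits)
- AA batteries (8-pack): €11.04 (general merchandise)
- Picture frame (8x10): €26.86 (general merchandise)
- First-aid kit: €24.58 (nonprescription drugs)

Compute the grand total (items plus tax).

Greeting card €5.61: general merchandise → 3.25% + 0% transit = 3.25% → €0.18
Sparkling wine €37.82: beer, wine and spirits → 8.5% + 0% transit = 8.5% → €3.21
AA batteries (8-pack) €11.04: general merchandise → 3.25% + 0% transit = 3.25% → €0.36
Picture frame (8x10) €26.86: general merchandise → 3.25% + 0% transit = 3.25% → €0.87
First-aid kit €24.58: nonprescription drugs → 0% + 1% transit = 1% → €0.25
Subtotal = €105.91; tax = €4.87; total due = €110.78

€110.78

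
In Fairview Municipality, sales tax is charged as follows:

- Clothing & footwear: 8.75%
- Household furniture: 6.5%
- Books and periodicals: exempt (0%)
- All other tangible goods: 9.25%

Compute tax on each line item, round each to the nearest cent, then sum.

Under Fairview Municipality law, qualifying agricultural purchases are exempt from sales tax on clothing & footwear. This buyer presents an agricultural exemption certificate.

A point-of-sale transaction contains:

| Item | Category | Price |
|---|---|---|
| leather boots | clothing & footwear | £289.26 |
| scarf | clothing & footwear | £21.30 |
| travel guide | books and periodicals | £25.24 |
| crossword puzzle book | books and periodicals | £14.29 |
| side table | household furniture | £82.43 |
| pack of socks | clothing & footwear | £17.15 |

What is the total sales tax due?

Leather boots £289.26: clothing & footwear, buyer-exempt → 0% → £0.00
Scarf £21.30: clothing & footwear, buyer-exempt → 0% → £0.00
Travel guide £25.24: books and periodicals → 0% → £0.00
Crossword puzzle book £14.29: books and periodicals → 0% → £0.00
Side table £82.43: household furniture → 6.5% → £5.36
Pack of socks £17.15: clothing & footwear, buyer-exempt → 0% → £0.00
Total tax = £5.36

£5.36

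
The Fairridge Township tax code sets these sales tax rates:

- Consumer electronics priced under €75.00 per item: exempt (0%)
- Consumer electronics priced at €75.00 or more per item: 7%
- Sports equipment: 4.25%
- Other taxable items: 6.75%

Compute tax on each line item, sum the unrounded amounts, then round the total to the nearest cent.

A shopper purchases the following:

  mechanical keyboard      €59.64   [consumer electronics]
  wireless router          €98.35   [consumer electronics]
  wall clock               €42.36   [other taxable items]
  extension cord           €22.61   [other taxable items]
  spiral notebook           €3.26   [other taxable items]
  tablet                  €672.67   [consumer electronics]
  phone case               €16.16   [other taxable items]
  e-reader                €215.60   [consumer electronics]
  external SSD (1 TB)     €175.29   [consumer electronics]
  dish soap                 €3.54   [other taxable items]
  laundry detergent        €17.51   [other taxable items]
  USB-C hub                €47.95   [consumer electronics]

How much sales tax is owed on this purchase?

€88.45

Mechanical keyboard €59.64: consumer electronics, under €75.00 → 0% → €0.00
Wireless router €98.35: consumer electronics, €75.00 or more → 7% → €6.8845
Wall clock €42.36: other taxable items → 6.75% → €2.8593
Extension cord €22.61: other taxable items → 6.75% → €1.526175
Spiral notebook €3.26: other taxable items → 6.75% → €0.22005
Tablet €672.67: consumer electronics, €75.00 or more → 7% → €47.0869
Phone case €16.16: other taxable items → 6.75% → €1.0908
E-reader €215.60: consumer electronics, €75.00 or more → 7% → €15.092
External SSD (1 TB) €175.29: consumer electronics, €75.00 or more → 7% → €12.2703
Dish soap €3.54: other taxable items → 6.75% → €0.23895
Laundry detergent €17.51: other taxable items → 6.75% → €1.181925
USB-C hub €47.95: consumer electronics, under €75.00 → 0% → €0.00
Unrounded tax sum = €88.4509 → €88.45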